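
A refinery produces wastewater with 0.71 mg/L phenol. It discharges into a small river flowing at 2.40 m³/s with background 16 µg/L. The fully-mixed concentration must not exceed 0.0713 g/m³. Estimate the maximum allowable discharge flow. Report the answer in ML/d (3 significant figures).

16 µg/L = 0.016 mg/L.
Mass balance at complete mixing: C_std·(Q_w + Q_r) = Q_w·C_e + Q_r·C_b.
Rearranging, Q_w = Q_r·(C_std − C_b)/(C_e − C_std) = 2.40·(0.0713 − 0.016) / (0.71 − 0.0713) = 0.2078 m³/s.
= 17.95 ML/d.

18.0 ML/d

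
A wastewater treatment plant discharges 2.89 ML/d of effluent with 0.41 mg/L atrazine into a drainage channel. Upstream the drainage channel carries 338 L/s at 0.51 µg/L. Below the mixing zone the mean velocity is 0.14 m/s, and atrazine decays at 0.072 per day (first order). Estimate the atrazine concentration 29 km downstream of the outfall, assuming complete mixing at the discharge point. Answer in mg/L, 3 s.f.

2.89 ML/d = 0.03345 m³/s.
338 L/s = 0.338 m³/s.
0.51 µg/L = 0.00051 mg/L.
After complete mixing, C₀ = (0.03345·0.41 + 0.338·0.00051) / 0.3714 = 0.03738 mg/L.
Travel time t = 2.9e+04 m / 0.14 m/s = 2.071e+05 s = 2.397 d.
C = 0.03738·exp(−0.072·2.397) = 0.03738·0.8415 = 0.03146 mg/L.

0.0315 mg/L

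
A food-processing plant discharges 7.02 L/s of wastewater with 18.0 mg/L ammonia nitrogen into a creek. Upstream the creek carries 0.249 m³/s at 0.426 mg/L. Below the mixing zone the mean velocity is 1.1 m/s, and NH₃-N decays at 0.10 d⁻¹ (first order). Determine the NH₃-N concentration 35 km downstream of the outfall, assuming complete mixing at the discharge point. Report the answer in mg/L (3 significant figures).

7.02 L/s = 0.00702 m³/s.
After complete mixing, C₀ = (0.00702·18 + 0.249·0.426) / 0.256 = 0.9079 mg/L.
Travel time t = 3.5e+04 m / 1.1 m/s = 3.182e+04 s = 0.3683 d.
C = 0.9079·exp(−0.10·0.3683) = 0.9079·0.9638 = 0.875 mg/L.

0.875 mg/L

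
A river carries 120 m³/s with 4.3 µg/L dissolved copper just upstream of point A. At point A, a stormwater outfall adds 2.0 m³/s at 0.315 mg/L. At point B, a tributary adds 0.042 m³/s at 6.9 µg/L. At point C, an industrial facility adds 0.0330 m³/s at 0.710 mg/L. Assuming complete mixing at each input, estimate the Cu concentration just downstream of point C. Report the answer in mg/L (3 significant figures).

0.00958 mg/L

4.3 µg/L = 0.0043 mg/L.
After input A: C = (120·0.0043 + 2·0.315) / 122 = 0.009393 mg/L.
6.9 µg/L = 0.0069 mg/L.
After input B: C = (122·0.009393 + 0.042·0.0069) / 122 = 0.009393 mg/L.
After input C: C = (122·0.009393 + 0.033·0.71) / 122.1 = 0.009582 mg/L.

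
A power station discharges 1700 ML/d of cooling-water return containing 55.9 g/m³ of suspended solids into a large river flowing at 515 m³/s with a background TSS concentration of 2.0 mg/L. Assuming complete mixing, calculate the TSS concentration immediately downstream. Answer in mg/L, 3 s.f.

1700 ML/d = 19.68 m³/s.
By mass balance at complete mixing, C = (19.68·55.9 + 515·2) / (19.68 + 515) = 2130/534.7 = 3.984 mg/L.

3.98 mg/L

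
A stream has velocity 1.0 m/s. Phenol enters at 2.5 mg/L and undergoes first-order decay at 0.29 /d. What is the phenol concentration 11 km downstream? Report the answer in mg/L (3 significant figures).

Travel time t = 11 km / 1.0 m/s = 1.1e+04/1.0 = 1.1e+04 s = 0.1273 d.
First-order decay: C = 2.5·exp(−0.29·0.1273) = 2.5·0.9638 = 2.409 mg/L.

2.41 mg/L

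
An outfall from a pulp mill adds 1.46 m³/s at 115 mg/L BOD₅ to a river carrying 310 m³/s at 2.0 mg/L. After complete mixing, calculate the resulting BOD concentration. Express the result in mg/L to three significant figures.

2.53 mg/L

Conservation of mass across the mixing zone: C = (1.46·115 + 310·2) / (1.46 + 310) = 787.9/311.5 = 2.53 mg/L.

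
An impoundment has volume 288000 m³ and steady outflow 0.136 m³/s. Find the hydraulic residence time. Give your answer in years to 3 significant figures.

Q = 0.136 m³/s × 3.156e+07 s/yr = 4.292e+06 m³/yr.
Hydraulic residence time τ = V/Q = 288000/4.292e+06 = 0.0671 yr.

0.0671 yr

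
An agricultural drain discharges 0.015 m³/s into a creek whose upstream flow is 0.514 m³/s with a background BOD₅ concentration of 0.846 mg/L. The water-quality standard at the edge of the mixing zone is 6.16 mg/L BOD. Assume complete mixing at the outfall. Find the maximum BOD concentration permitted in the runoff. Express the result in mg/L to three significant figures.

188 mg/L

Mass balance: 6.16·0.529 = 0.015·Cₑ + 0.514·0.846.
Cₑ = (3.259 − 0.4348) / 0.015 = 188.3 mg/L.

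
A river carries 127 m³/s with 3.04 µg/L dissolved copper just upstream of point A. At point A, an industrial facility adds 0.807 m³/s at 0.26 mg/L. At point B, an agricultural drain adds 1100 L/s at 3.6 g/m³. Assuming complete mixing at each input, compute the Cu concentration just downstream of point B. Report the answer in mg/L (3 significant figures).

3.04 µg/L = 0.00304 mg/L.
After input A: C = (127·0.00304 + 0.807·0.26) / 127.8 = 0.004662 mg/L.
1100 L/s = 1.1 m³/s.
After input B: C = (127.8·0.004662 + 1.1·3.6) / 128.9 = 0.03534 mg/L.

0.0353 mg/L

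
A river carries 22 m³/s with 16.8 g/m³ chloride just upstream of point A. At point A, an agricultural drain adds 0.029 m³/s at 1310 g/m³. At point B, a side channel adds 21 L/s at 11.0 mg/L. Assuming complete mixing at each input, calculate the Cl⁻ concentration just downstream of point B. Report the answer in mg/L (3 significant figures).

18.5 mg/L

After input A: C = (22·16.8 + 0.029·1310) / 22.03 = 18.5 mg/L.
21 L/s = 0.021 m³/s.
After input B: C = (22.03·18.5 + 0.021·11) / 22.05 = 18.5 mg/L.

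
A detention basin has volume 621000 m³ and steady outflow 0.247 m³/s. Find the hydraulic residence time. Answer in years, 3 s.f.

Q = 0.247 m³/s × 3.156e+07 s/yr = 7.795e+06 m³/yr.
Hydraulic residence time τ = V/Q = 621000/7.795e+06 = 0.07967 yr.

0.0797 yr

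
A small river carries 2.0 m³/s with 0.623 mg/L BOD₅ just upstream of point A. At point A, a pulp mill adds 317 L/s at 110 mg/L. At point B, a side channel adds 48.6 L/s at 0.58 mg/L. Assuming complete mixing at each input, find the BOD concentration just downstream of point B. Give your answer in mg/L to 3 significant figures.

317 L/s = 0.317 m³/s.
After input A: C = (2·0.623 + 0.317·110) / 2.317 = 15.59 mg/L.
48.6 L/s = 0.0486 m³/s.
After input B: C = (2.317·15.59 + 0.0486·0.58) / 2.366 = 15.28 mg/L.

15.3 mg/L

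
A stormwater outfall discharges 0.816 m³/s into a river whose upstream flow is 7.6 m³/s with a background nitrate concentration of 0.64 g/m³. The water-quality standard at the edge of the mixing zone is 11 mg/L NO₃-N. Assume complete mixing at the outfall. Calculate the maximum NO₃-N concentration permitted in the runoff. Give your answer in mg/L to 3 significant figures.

107 mg/L

Mass balance: 11·8.416 = 0.816·Cₑ + 7.6·0.64.
Cₑ = (92.58 − 4.864) / 0.816 = 107.5 mg/L.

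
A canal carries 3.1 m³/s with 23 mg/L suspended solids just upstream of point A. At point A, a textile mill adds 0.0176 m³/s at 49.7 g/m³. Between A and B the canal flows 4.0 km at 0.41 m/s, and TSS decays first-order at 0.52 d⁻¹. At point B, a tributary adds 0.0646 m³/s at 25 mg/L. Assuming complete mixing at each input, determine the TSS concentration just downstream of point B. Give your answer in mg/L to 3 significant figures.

After input A: C = (3.1·23 + 0.0176·49.7) / 3.118 = 23.15 mg/L.
Over the 4.0 km reach to input B (t = 9756 s = 0.1129 d), decay gives C = 23.15·exp(−0.52·0.1129) = 21.83 mg/L.
After input B: C = (3.118·21.83 + 0.0646·25) / 3.182 = 21.89 mg/L.

21.9 mg/L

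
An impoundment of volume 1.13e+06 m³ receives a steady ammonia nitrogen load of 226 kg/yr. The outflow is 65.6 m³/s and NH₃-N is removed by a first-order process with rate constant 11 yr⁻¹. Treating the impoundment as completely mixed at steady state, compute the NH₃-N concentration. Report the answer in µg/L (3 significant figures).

Outflow Q = 65.6 m³/s × 3.156e+07 s/yr = 2.07e+09 m³/yr.
Steady-state CSTR mass balance: W = Q·C + k·V·C, so C = W/(Q + kV).
Q + kV = 2.07e+09 + 11·1.13e+06 = 2.083e+09 m³/yr.
C = 226/2.083e+09 = 1.085e-07 kg/m³ = 0.0001085 mg/L = 0.1085 µg/L.

0.109 µg/L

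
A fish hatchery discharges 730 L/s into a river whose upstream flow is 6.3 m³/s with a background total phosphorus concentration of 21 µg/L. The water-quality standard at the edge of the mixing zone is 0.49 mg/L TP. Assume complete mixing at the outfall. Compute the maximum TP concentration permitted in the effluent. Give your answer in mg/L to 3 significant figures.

730 L/s = 0.73 m³/s.
21 µg/L = 0.021 mg/L.
Mass balance: 0.49·7.03 = 0.73·Cₑ + 6.3·0.021.
Cₑ = (3.445 − 0.1323) / 0.73 = 4.538 mg/L.

4.54 mg/L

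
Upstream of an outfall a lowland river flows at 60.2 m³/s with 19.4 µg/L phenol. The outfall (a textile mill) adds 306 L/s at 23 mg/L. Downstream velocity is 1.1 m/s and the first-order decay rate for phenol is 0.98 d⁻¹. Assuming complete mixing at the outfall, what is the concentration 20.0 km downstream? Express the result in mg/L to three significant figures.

0.110 mg/L

306 L/s = 0.306 m³/s.
19.4 µg/L = 0.0194 mg/L.
After complete mixing, C₀ = (0.306·23 + 60.2·0.0194) / 60.51 = 0.1356 mg/L.
Travel time t = 2e+04 m / 1.1 m/s = 1.818e+04 s = 0.2104 d.
C = 0.1356·exp(−0.98·0.2104) = 0.1356·0.8136 = 0.1103 mg/L.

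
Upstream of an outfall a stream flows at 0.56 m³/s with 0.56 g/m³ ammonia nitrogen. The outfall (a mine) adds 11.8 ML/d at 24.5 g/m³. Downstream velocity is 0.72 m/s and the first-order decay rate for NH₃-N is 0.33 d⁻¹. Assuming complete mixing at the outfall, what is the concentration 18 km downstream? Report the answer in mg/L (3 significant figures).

4.78 mg/L

11.8 ML/d = 0.1366 m³/s.
After complete mixing, C₀ = (0.1366·24.5 + 0.56·0.56) / 0.6966 = 5.254 mg/L.
Travel time t = 1.8e+04 m / 0.72 m/s = 2.5e+04 s = 0.2894 d.
C = 5.254·exp(−0.33·0.2894) = 5.254·0.9089 = 4.775 mg/L.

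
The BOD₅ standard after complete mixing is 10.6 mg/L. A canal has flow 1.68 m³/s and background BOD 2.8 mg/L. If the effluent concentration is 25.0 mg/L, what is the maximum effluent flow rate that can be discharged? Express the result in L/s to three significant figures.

910 L/s

Mass balance at complete mixing: C_std·(Q_w + Q_r) = Q_w·C_e + Q_r·C_b.
Rearranging, Q_w = Q_r·(C_std − C_b)/(C_e − C_std) = 1.68·(10.6 − 2.8) / (25 − 10.6) = 0.91 m³/s.
= 910 L/s.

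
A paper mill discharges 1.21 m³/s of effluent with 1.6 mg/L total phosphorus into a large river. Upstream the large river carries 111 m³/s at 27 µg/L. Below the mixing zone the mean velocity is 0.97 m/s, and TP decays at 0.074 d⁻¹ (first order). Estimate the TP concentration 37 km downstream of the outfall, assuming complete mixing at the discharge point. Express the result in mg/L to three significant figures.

27 µg/L = 0.027 mg/L.
After complete mixing, C₀ = (1.21·1.6 + 111·0.027) / 112.2 = 0.04396 mg/L.
Travel time t = 3.7e+04 m / 0.97 m/s = 3.814e+04 s = 0.4415 d.
C = 0.04396·exp(−0.074·0.4415) = 0.04396·0.9679 = 0.04255 mg/L.

0.0425 mg/L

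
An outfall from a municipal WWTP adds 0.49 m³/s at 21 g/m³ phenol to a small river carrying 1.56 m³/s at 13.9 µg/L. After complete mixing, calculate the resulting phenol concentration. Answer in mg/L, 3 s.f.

5.03 mg/L

13.9 µg/L = 0.0139 mg/L.
Flow-weighted mixing gives C = (0.49·21 + 1.56·0.0139) / (0.49 + 1.56) = 10.31/2.05 = 5.03 mg/L.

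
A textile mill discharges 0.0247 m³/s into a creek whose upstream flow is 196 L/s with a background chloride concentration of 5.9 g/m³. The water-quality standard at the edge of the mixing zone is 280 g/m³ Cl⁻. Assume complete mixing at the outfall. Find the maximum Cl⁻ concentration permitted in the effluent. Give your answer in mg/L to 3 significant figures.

2460 mg/L

196 L/s = 0.196 m³/s.
Mass balance: 280·0.2207 = 0.0247·Cₑ + 0.196·5.9.
Cₑ = (61.8 − 1.156) / 0.0247 = 2455 mg/L.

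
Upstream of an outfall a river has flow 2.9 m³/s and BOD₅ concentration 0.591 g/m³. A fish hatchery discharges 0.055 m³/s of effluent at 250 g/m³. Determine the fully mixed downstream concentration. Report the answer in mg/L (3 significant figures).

5.23 mg/L

By mass balance at complete mixing, C = (0.055·250 + 2.9·0.591) / (0.055 + 2.9) = 15.46/2.955 = 5.233 mg/L.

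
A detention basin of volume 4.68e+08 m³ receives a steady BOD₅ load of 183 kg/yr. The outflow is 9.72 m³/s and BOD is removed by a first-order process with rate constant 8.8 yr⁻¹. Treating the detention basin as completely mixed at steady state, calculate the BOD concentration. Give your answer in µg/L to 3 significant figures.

0.0414 µg/L

Outflow Q = 9.72 m³/s × 3.156e+07 s/yr = 3.067e+08 m³/yr.
Steady-state CSTR mass balance: W = Q·C + k·V·C, so C = W/(Q + kV).
Q + kV = 3.067e+08 + 8.8·4.68e+08 = 4.425e+09 m³/yr.
C = 183/4.425e+09 = 4.135e-08 kg/m³ = 4.135e-05 mg/L = 0.04135 µg/L.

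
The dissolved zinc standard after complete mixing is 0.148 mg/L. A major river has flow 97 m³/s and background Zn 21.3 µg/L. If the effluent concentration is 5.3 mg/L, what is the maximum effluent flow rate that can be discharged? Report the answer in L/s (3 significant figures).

2390 L/s

21.3 µg/L = 0.0213 mg/L.
Mass balance at complete mixing: C_std·(Q_w + Q_r) = Q_w·C_e + Q_r·C_b.
Rearranging, Q_w = Q_r·(C_std − C_b)/(C_e − C_std) = 97·(0.148 − 0.0213) / (5.3 − 0.148) = 2.385 m³/s.
= 2385 L/s.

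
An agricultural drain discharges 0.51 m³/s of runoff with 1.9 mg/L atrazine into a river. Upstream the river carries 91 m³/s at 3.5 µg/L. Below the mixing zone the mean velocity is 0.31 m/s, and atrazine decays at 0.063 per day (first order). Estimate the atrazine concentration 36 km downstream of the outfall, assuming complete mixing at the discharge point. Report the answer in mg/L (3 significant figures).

3.5 µg/L = 0.0035 mg/L.
After complete mixing, C₀ = (0.51·1.9 + 91·0.0035) / 91.51 = 0.01407 mg/L.
Travel time t = 3.6e+04 m / 0.31 m/s = 1.161e+05 s = 1.344 d.
C = 0.01407·exp(−0.063·1.344) = 0.01407·0.9188 = 0.01293 mg/L.

0.0129 mg/L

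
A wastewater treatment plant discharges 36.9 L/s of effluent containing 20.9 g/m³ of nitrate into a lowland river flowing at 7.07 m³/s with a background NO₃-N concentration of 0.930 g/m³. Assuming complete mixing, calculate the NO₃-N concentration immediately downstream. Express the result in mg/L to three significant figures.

1.03 mg/L

36.9 L/s = 0.0369 m³/s.
By mass balance at complete mixing, C = (0.0369·20.9 + 7.07·0.93) / (0.0369 + 7.07) = 7.346/7.107 = 1.034 mg/L.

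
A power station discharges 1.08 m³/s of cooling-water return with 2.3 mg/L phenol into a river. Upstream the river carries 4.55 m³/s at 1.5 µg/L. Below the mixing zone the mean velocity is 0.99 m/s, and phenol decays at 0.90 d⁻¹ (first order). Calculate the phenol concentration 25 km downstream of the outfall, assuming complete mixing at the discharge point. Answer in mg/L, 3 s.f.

0.340 mg/L

1.5 µg/L = 0.0015 mg/L.
After complete mixing, C₀ = (1.08·2.3 + 4.55·0.0015) / 5.63 = 0.4424 mg/L.
Travel time t = 2.5e+04 m / 0.99 m/s = 2.525e+04 s = 0.2923 d.
C = 0.4424·exp(−0.90·0.2923) = 0.4424·0.7687 = 0.3401 mg/L.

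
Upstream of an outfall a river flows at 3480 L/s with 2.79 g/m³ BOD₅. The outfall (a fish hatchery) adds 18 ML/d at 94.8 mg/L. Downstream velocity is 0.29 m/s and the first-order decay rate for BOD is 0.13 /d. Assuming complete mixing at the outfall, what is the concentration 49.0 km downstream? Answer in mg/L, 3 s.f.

18 ML/d = 0.2083 m³/s.
3480 L/s = 3.48 m³/s.
After complete mixing, C₀ = (0.2083·94.8 + 3.48·2.79) / 3.688 = 7.987 mg/L.
Travel time t = 4.9e+04 m / 0.29 m/s = 1.69e+05 s = 1.956 d.
C = 7.987·exp(−0.13·1.956) = 7.987·0.7755 = 6.194 mg/L.

6.19 mg/L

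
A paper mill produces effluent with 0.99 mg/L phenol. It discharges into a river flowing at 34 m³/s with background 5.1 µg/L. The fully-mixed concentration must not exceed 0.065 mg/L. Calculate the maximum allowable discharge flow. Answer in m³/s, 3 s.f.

2.20 m³/s

5.1 µg/L = 0.0051 mg/L.
Mass balance at complete mixing: C_std·(Q_w + Q_r) = Q_w·C_e + Q_r·C_b.
Rearranging, Q_w = Q_r·(C_std − C_b)/(C_e − C_std) = 34·(0.065 − 0.0051) / (0.99 − 0.065) = 2.202 m³/s.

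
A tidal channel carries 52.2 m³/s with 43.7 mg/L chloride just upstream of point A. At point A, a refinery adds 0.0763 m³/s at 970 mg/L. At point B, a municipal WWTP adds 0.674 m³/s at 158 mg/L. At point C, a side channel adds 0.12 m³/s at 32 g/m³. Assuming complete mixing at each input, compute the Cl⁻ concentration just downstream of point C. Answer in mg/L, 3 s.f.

46.5 mg/L

After input A: C = (52.2·43.7 + 0.0763·970) / 52.28 = 45.05 mg/L.
After input B: C = (52.28·45.05 + 0.674·158) / 52.95 = 46.49 mg/L.
After input C: C = (52.95·46.49 + 0.12·32) / 53.07 = 46.46 mg/L.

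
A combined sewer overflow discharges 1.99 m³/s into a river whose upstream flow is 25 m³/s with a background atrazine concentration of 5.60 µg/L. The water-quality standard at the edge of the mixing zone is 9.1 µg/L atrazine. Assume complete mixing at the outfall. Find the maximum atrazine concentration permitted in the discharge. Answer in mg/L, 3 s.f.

0.0531 mg/L

5.60 µg/L = 0.0056 mg/L.
9.1 µg/L = 0.0091 mg/L.
Mass balance: 0.0091·26.99 = 1.99·Cₑ + 25·0.0056.
Cₑ = (0.2456 − 0.14) / 1.99 = 0.05307 mg/L.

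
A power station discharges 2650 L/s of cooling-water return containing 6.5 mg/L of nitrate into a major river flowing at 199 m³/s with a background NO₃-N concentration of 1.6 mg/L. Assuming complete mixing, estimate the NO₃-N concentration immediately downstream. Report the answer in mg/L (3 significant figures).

2650 L/s = 2.65 m³/s.
Conservation of mass across the mixing zone: C = (2.65·6.5 + 199·1.6) / (2.65 + 199) = 335.6/201.7 = 1.664 mg/L.

1.66 mg/L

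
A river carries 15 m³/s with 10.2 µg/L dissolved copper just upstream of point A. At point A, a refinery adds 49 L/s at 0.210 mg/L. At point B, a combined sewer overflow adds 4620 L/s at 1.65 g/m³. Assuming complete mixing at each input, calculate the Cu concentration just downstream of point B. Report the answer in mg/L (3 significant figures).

10.2 µg/L = 0.0102 mg/L.
49 L/s = 0.049 m³/s.
After input A: C = (15·0.0102 + 0.049·0.21) / 15.05 = 0.01085 mg/L.
4620 L/s = 4.62 m³/s.
After input B: C = (15.05·0.01085 + 4.62·1.65) / 19.67 = 0.3959 mg/L.

0.396 mg/L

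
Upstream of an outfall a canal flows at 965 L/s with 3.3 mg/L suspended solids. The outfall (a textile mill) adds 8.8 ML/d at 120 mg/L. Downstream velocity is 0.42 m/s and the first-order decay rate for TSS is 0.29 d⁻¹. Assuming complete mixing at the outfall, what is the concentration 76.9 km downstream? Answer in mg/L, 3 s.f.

7.81 mg/L

8.8 ML/d = 0.1019 m³/s.
965 L/s = 0.965 m³/s.
After complete mixing, C₀ = (0.1019·120 + 0.965·3.3) / 1.067 = 14.44 mg/L.
Travel time t = 7.69e+04 m / 0.42 m/s = 1.831e+05 s = 2.119 d.
C = 14.44·exp(−0.29·2.119) = 14.44·0.5409 = 7.811 mg/L.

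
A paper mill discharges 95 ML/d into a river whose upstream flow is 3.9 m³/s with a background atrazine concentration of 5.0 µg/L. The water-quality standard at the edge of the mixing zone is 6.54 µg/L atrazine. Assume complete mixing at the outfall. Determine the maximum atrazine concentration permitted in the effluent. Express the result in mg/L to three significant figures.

95 ML/d = 1.1 m³/s.
5.0 µg/L = 0.005 mg/L.
6.54 µg/L = 0.00654 mg/L.
Mass balance: 0.00654·5 = 1.1·Cₑ + 3.9·0.005.
Cₑ = (0.0327 − 0.0195) / 1.1 = 0.012 mg/L.

0.0120 mg/L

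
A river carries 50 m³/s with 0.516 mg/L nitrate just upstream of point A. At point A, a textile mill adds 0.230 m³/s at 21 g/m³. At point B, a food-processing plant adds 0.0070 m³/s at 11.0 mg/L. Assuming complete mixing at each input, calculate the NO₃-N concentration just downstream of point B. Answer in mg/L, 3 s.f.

After input A: C = (50·0.516 + 0.23·21) / 50.23 = 0.6098 mg/L.
After input B: C = (50.23·0.6098 + 0.007·11) / 50.24 = 0.6112 mg/L.

0.611 mg/L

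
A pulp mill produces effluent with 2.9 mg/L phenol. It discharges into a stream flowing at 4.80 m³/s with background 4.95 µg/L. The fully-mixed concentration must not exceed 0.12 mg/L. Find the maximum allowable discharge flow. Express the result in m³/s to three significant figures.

4.95 µg/L = 0.00495 mg/L.
Mass balance at complete mixing: C_std·(Q_w + Q_r) = Q_w·C_e + Q_r·C_b.
Rearranging, Q_w = Q_r·(C_std − C_b)/(C_e − C_std) = 4.80·(0.12 − 0.00495) / (2.9 − 0.12) = 0.1986 m³/s.

0.199 m³/s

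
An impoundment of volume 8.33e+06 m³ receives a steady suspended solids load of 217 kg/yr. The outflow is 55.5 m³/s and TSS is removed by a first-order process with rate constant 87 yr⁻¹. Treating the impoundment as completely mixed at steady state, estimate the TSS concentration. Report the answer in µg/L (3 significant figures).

0.0876 µg/L

Outflow Q = 55.5 m³/s × 3.156e+07 s/yr = 1.751e+09 m³/yr.
Steady-state CSTR mass balance: W = Q·C + k·V·C, so C = W/(Q + kV).
Q + kV = 1.751e+09 + 87·8.33e+06 = 2.476e+09 m³/yr.
C = 217/2.476e+09 = 8.764e-08 kg/m³ = 8.764e-05 mg/L = 0.08764 µg/L.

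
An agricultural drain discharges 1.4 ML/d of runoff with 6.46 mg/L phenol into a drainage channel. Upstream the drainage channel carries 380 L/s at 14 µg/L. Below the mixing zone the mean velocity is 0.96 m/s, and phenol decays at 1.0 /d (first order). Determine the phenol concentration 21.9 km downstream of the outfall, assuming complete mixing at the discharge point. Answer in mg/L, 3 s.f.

1.4 ML/d = 0.0162 m³/s.
380 L/s = 0.38 m³/s.
14 µg/L = 0.014 mg/L.
After complete mixing, C₀ = (0.0162·6.46 + 0.38·0.014) / 0.3962 = 0.2776 mg/L.
Travel time t = 2.19e+04 m / 0.96 m/s = 2.281e+04 s = 0.264 d.
C = 0.2776·exp(−1.0·0.264) = 0.2776·0.7679 = 0.2132 mg/L.

0.213 mg/L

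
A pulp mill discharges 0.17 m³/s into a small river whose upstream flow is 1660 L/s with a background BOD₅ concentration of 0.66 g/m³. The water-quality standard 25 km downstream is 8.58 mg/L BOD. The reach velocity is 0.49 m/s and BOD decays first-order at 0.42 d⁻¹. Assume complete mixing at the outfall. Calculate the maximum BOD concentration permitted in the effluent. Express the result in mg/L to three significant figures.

1660 L/s = 1.66 m³/s.
Travel time to the compliance point: t = 2.5e+04/0.49 = 5.102e+04 s = 0.5905 d; decay factor exp(−0.42·0.5905) = 0.7803.
So the concentration just after mixing may be at most 8.58/0.7803 = 11 mg/L.
Mass balance: 11·1.83 = 0.17·Cₑ + 1.66·0.66.
Cₑ = (20.12 − 1.096) / 0.17 = 111.9 mg/L.

112 mg/L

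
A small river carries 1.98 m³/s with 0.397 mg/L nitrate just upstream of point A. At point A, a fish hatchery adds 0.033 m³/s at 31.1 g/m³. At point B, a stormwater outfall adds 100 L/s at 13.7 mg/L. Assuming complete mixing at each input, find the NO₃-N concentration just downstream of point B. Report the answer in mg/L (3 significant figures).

After input A: C = (1.98·0.397 + 0.033·31.1) / 2.013 = 0.9003 mg/L.
100 L/s = 0.1 m³/s.
After input B: C = (2.013·0.9003 + 0.1·13.7) / 2.113 = 1.506 mg/L.

1.51 mg/L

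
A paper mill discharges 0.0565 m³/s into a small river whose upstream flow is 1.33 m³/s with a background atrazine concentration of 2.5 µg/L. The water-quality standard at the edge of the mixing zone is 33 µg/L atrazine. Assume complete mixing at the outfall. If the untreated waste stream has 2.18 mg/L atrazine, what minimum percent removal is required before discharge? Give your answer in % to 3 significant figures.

65.6 %

2.5 µg/L = 0.0025 mg/L.
33 µg/L = 0.033 mg/L.
Mass balance: 0.033·1.387 = 0.0565·Cₑ + 1.33·0.0025.
Cₑ = (0.04575 − 0.003325) / 0.0565 = 0.751 mg/L.
Required removal = 1 − 0.751/2.18 = 65.55 %.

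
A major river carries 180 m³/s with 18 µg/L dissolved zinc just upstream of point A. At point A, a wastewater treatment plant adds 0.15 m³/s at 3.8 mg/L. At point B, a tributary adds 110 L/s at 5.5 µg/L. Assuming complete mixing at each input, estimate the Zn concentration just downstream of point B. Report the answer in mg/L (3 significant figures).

0.0211 mg/L

18 µg/L = 0.018 mg/L.
After input A: C = (180·0.018 + 0.15·3.8) / 180.2 = 0.02115 mg/L.
110 L/s = 0.11 m³/s.
5.5 µg/L = 0.0055 mg/L.
After input B: C = (180.2·0.02115 + 0.11·0.0055) / 180.3 = 0.02114 mg/L.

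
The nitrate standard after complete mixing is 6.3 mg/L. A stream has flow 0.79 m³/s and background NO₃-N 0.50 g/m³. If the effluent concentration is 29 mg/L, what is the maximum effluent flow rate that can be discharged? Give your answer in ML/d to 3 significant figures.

Mass balance at complete mixing: C_std·(Q_w + Q_r) = Q_w·C_e + Q_r·C_b.
Rearranging, Q_w = Q_r·(C_std − C_b)/(C_e − C_std) = 0.79·(6.3 − 0.5) / (29 − 6.3) = 0.2019 m³/s.
= 17.44 ML/d.

17.4 ML/d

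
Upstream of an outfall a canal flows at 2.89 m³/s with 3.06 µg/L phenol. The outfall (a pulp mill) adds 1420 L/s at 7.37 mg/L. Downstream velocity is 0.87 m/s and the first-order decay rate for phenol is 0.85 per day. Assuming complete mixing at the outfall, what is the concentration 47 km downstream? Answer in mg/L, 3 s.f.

1.43 mg/L

1420 L/s = 1.42 m³/s.
3.06 µg/L = 0.00306 mg/L.
After complete mixing, C₀ = (1.42·7.37 + 2.89·0.00306) / 4.31 = 2.43 mg/L.
Travel time t = 4.7e+04 m / 0.87 m/s = 5.402e+04 s = 0.6253 d.
C = 2.43·exp(−0.85·0.6253) = 2.43·0.5877 = 1.428 mg/L.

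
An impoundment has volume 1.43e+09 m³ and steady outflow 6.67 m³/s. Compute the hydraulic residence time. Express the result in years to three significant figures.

6.79 yr

Q = 6.67 m³/s × 3.156e+07 s/yr = 2.105e+08 m³/yr.
Hydraulic residence time τ = V/Q = 1.43e+09/2.105e+08 = 6.794 yr.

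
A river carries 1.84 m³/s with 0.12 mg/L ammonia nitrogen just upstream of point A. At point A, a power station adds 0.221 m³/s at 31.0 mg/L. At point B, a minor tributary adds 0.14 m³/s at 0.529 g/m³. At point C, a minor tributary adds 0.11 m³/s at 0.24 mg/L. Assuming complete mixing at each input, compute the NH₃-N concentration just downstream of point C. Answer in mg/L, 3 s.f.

After input A: C = (1.84·0.12 + 0.221·31) / 2.061 = 3.431 mg/L.
After input B: C = (2.061·3.431 + 0.14·0.529) / 2.201 = 3.247 mg/L.
After input C: C = (2.201·3.247 + 0.11·0.24) / 2.311 = 3.104 mg/L.

3.10 mg/L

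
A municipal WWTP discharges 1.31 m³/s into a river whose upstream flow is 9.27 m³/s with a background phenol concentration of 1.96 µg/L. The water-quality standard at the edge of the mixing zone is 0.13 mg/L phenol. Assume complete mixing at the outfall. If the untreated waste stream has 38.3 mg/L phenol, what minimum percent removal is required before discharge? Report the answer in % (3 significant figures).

97.3 %

1.96 µg/L = 0.00196 mg/L.
Mass balance: 0.13·10.58 = 1.31·Cₑ + 9.27·0.00196.
Cₑ = (1.375 − 0.01817) / 1.31 = 1.036 mg/L.
Required removal = 1 − 1.036/38.3 = 97.29 %.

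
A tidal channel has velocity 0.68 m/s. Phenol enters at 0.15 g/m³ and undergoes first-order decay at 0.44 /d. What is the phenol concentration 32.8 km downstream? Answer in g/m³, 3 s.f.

Travel time t = 32.8 km / 0.68 m/s = 3.28e+04/0.68 = 4.824e+04 s = 0.5583 d.
First-order decay: C = 0.15·exp(−0.44·0.5583) = 0.15·0.7822 = 0.1173 g/m³.

0.117 g/m³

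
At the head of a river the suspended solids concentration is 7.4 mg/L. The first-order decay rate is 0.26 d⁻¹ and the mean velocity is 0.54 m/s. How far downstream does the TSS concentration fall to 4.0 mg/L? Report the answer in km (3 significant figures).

110 km

From C = C₀·e^(−kt), t = ln(C₀/C)/k = ln(7.4/4.0)/0.26 = 0.6152/0.26 = 2.366 d.
Distance = v·t = 0.54 m/s × 2.044e+05 s = 1.104e+05 m = 110.4 km.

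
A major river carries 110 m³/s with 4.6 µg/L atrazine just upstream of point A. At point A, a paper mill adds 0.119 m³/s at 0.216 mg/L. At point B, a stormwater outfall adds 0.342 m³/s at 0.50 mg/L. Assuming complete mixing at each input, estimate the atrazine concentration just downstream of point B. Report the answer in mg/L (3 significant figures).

0.00636 mg/L

4.6 µg/L = 0.0046 mg/L.
After input A: C = (110·0.0046 + 0.119·0.216) / 110.1 = 0.004828 mg/L.
After input B: C = (110.1·0.004828 + 0.342·0.5) / 110.5 = 0.006362 mg/L.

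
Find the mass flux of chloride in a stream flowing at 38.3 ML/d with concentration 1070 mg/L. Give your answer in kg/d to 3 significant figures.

41000 kg/d

38.3 ML/d = 0.4433 m³/s.
Mass flux = Q·C = 0.4433 m³/s × 1070 g/m³ = 474.3 g/s.
= 474.3 g/s × 86.4 = 4.098e+04 kg/d.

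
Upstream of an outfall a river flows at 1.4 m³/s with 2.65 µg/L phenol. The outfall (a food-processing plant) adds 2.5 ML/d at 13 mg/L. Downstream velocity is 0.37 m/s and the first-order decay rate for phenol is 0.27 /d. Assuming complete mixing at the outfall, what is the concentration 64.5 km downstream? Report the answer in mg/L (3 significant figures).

2.5 ML/d = 0.02894 m³/s.
2.65 µg/L = 0.00265 mg/L.
After complete mixing, C₀ = (0.02894·13 + 1.4·0.00265) / 1.429 = 0.2658 mg/L.
Travel time t = 6.45e+04 m / 0.37 m/s = 1.743e+05 s = 2.018 d.
C = 0.2658·exp(−0.27·2.018) = 0.2658·0.58 = 0.1542 mg/L.

0.154 mg/L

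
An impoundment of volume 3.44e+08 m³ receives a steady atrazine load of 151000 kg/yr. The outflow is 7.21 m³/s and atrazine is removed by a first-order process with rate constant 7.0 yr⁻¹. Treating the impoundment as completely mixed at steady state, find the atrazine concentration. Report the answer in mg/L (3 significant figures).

Outflow Q = 7.21 m³/s × 3.156e+07 s/yr = 2.275e+08 m³/yr.
Steady-state CSTR mass balance: W = Q·C + k·V·C, so C = W/(Q + kV).
Q + kV = 2.275e+08 + 7.0·3.44e+08 = 2.636e+09 m³/yr.
C = 151000/2.636e+09 = 5.729e-05 kg/m³ = 0.05729 mg/L.

0.0573 mg/L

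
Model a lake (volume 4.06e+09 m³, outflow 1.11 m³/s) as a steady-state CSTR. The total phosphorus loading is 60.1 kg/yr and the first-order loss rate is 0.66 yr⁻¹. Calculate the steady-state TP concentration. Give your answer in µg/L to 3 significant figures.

0.0221 µg/L

Outflow Q = 1.11 m³/s × 3.156e+07 s/yr = 3.503e+07 m³/yr.
Steady-state CSTR mass balance: W = Q·C + k·V·C, so C = W/(Q + kV).
Q + kV = 3.503e+07 + 0.66·4.06e+09 = 2.715e+09 m³/yr.
C = 60.1/2.715e+09 = 2.214e-08 kg/m³ = 2.214e-05 mg/L = 0.02214 µg/L.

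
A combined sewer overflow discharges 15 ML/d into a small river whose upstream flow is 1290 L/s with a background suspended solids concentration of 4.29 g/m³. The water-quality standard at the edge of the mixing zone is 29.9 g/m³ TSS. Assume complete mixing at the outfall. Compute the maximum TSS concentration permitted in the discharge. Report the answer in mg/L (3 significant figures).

15 ML/d = 0.1736 m³/s.
1290 L/s = 1.29 m³/s.
Mass balance: 29.9·1.464 = 0.1736·Cₑ + 1.29·4.29.
Cₑ = (43.76 − 5.534) / 0.1736 = 220.2 mg/L.

220 mg/L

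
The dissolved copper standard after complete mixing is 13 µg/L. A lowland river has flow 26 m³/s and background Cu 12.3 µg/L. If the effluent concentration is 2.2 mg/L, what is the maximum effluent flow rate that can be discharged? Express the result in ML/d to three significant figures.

12.3 µg/L = 0.0123 mg/L.
13 µg/L = 0.013 mg/L.
Mass balance at complete mixing: C_std·(Q_w + Q_r) = Q_w·C_e + Q_r·C_b.
Rearranging, Q_w = Q_r·(C_std − C_b)/(C_e − C_std) = 26·(0.013 − 0.0123) / (2.2 − 0.013) = 0.008322 m³/s.
= 0.719 ML/d.

0.719 ML/d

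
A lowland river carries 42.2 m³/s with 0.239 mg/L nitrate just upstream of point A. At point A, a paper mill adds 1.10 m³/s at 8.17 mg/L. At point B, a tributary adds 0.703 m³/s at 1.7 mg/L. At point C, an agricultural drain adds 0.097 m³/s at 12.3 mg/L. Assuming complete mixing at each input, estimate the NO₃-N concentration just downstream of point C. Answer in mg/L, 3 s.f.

0.487 mg/L

After input A: C = (42.2·0.239 + 1.1·8.17) / 43.3 = 0.4405 mg/L.
After input B: C = (43.3·0.4405 + 0.703·1.7) / 44 = 0.4606 mg/L.
After input C: C = (44·0.4606 + 0.097·12.3) / 44.1 = 0.4866 mg/L.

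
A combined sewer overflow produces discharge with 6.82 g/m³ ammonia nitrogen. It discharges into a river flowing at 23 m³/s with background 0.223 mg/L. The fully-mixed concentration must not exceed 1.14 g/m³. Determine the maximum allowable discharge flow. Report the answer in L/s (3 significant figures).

3710 L/s

Mass balance at complete mixing: C_std·(Q_w + Q_r) = Q_w·C_e + Q_r·C_b.
Rearranging, Q_w = Q_r·(C_std − C_b)/(C_e − C_std) = 23·(1.14 − 0.223) / (6.82 − 1.14) = 3.713 m³/s.
= 3713 L/s.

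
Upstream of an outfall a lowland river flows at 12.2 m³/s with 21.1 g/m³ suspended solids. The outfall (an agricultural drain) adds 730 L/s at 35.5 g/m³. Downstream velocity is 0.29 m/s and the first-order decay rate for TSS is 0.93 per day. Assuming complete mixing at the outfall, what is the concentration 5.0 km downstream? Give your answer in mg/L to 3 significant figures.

18.2 mg/L

730 L/s = 0.73 m³/s.
After complete mixing, C₀ = (0.73·35.5 + 12.2·21.1) / 12.93 = 21.91 mg/L.
Travel time t = 5000 m / 0.29 m/s = 1.724e+04 s = 0.1996 d.
C = 21.91·exp(−0.93·0.1996) = 21.91·0.8306 = 18.2 mg/L.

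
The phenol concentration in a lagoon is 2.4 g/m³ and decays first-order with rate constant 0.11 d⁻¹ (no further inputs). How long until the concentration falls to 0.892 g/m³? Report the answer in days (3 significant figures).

9.00 d

t = ln(C₀/C)/k = ln(2.4/0.892)/0.11 = 0.9898/0.11 = 8.998 d.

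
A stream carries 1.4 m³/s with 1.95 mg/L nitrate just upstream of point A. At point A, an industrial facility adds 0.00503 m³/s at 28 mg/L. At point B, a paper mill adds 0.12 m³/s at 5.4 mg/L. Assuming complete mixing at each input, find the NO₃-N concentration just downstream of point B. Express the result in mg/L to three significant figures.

After input A: C = (1.4·1.95 + 0.00503·28) / 1.405 = 2.043 mg/L.
After input B: C = (1.405·2.043 + 0.12·5.4) / 1.525 = 2.307 mg/L.

2.31 mg/L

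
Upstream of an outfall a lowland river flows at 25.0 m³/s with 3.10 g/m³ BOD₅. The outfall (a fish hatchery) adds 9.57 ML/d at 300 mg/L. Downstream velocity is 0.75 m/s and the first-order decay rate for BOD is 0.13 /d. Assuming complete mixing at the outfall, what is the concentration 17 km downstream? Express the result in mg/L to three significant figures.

9.57 ML/d = 0.1108 m³/s.
After complete mixing, C₀ = (0.1108·300 + 25·3.1) / 25.11 = 4.41 mg/L.
Travel time t = 1.7e+04 m / 0.75 m/s = 2.267e+04 s = 0.2623 d.
C = 4.41·exp(−0.13·0.2623) = 4.41·0.9665 = 4.262 mg/L.

4.26 mg/L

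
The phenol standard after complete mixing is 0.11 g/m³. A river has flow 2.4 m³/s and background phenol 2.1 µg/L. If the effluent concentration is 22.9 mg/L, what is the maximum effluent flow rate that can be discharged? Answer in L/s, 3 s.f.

2.1 µg/L = 0.0021 mg/L.
Mass balance at complete mixing: C_std·(Q_w + Q_r) = Q_w·C_e + Q_r·C_b.
Rearranging, Q_w = Q_r·(C_std − C_b)/(C_e − C_std) = 2.4·(0.11 − 0.0021) / (22.9 − 0.11) = 0.01136 m³/s.
= 11.36 L/s.

11.4 L/s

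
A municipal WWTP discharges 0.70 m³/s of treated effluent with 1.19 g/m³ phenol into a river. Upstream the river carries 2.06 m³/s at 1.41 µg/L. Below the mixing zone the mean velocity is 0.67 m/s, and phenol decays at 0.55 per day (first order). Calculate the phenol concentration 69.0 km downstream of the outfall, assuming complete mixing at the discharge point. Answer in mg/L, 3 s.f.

0.157 mg/L

1.41 µg/L = 0.00141 mg/L.
After complete mixing, C₀ = (0.7·1.19 + 2.06·0.00141) / 2.76 = 0.3029 mg/L.
Travel time t = 6.9e+04 m / 0.67 m/s = 1.03e+05 s = 1.192 d.
C = 0.3029·exp(−0.55·1.192) = 0.3029·0.5191 = 0.1572 mg/L.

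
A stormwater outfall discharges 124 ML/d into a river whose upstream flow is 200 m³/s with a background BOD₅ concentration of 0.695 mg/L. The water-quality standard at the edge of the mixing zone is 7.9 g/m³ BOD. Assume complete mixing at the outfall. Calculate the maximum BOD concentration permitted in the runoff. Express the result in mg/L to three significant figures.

124 ML/d = 1.435 m³/s.
Mass balance: 7.9·201.4 = 1.435·Cₑ + 200·0.695.
Cₑ = (1591 − 139) / 1.435 = 1012 mg/L.

1010 mg/L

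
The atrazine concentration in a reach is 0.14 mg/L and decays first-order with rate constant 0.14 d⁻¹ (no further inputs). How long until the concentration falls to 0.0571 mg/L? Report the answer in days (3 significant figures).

6.41 d

t = ln(C₀/C)/k = ln(0.14/0.0571)/0.14 = 0.8968/0.14 = 6.406 d.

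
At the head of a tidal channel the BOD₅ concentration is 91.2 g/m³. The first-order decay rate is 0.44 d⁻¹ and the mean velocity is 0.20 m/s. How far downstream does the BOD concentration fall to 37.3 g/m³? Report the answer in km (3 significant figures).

35.1 km

From C = C₀·e^(−kt), t = ln(C₀/C)/k = ln(91.2/37.3)/0.44 = 0.8941/0.44 = 2.032 d.
Distance = v·t = 0.20 m/s × 1.756e+05 s = 3.511e+04 m = 35.11 km.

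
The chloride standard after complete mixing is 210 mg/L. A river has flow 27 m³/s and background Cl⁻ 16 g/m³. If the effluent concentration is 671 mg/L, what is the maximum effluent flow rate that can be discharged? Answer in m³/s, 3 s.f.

11.4 m³/s

Mass balance at complete mixing: C_std·(Q_w + Q_r) = Q_w·C_e + Q_r·C_b.
Rearranging, Q_w = Q_r·(C_std − C_b)/(C_e − C_std) = 27·(210 − 16) / (671 − 210) = 11.36 m³/s.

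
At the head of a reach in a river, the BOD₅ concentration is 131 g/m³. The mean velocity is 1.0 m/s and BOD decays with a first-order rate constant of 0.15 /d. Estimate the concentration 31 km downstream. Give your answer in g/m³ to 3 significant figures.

Travel time t = 31 km / 1.0 m/s = 3.1e+04/1.0 = 3.1e+04 s = 0.3588 d.
First-order decay: C = 131·exp(−0.15·0.3588) = 131·0.9476 = 124.1 g/m³.

124 g/m³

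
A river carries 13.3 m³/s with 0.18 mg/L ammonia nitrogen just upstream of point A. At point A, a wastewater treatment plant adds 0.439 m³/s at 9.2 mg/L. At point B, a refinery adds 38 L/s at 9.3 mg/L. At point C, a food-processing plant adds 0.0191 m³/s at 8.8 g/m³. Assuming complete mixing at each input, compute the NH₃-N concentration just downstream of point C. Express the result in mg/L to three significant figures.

0.504 mg/L

After input A: C = (13.3·0.18 + 0.439·9.2) / 13.74 = 0.4682 mg/L.
38 L/s = 0.038 m³/s.
After input B: C = (13.74·0.4682 + 0.038·9.3) / 13.78 = 0.4926 mg/L.
After input C: C = (13.78·0.4926 + 0.0191·8.8) / 13.8 = 0.5041 mg/L.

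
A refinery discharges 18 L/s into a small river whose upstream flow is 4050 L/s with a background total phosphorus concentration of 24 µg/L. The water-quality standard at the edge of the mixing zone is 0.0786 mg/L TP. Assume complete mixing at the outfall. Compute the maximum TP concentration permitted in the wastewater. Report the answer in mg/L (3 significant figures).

18 L/s = 0.018 m³/s.
4050 L/s = 4.05 m³/s.
24 µg/L = 0.024 mg/L.
Mass balance: 0.0786·4.068 = 0.018·Cₑ + 4.05·0.024.
Cₑ = (0.3197 − 0.0972) / 0.018 = 12.36 mg/L.

12.4 mg/L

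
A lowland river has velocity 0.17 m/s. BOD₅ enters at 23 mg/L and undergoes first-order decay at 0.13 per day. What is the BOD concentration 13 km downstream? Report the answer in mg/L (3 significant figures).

Travel time t = 13 km / 0.17 m/s = 1.3e+04/0.17 = 7.647e+04 s = 0.8851 d.
First-order decay: C = 23·exp(−0.13·0.8851) = 23·0.8913 = 20.5 mg/L.

20.5 mg/L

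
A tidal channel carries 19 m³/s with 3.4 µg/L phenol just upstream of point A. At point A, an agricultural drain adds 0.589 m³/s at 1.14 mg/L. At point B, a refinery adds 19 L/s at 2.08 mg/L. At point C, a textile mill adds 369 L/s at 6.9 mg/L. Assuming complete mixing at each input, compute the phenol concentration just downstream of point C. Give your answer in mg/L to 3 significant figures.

3.4 µg/L = 0.0034 mg/L.
After input A: C = (19·0.0034 + 0.589·1.14) / 19.59 = 0.03758 mg/L.
19 L/s = 0.019 m³/s.
After input B: C = (19.59·0.03758 + 0.019·2.08) / 19.61 = 0.03955 mg/L.
369 L/s = 0.369 m³/s.
After input C: C = (19.61·0.03955 + 0.369·6.9) / 19.98 = 0.1663 mg/L.

0.166 mg/L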